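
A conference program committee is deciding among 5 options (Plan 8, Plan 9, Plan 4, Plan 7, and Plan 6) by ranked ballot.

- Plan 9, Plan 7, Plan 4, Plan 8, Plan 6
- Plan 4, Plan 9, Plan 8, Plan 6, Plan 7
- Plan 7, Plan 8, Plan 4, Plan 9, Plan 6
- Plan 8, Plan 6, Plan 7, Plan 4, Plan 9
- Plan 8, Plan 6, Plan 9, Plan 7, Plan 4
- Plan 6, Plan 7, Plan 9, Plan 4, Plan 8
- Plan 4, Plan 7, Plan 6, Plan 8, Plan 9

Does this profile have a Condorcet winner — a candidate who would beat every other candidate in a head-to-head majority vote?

Head-to-head results (7 voters total):
Plan 8 vs Plan 9: Plan 8 wins 4–3.
Plan 8 vs Plan 4: Plan 4 wins 4–3.
Plan 8 vs Plan 7: Plan 7 wins 4–3.
Plan 8 vs Plan 6: Plan 8 wins 5–2.
Plan 9 vs Plan 4: Plan 4 wins 4–3.
Plan 9 vs Plan 7: Plan 7 wins 4–3.
Plan 9 vs Plan 6: Plan 6 wins 4–3.
Plan 4 vs Plan 7: Plan 7 wins 5–2.
Plan 4 vs Plan 6: Plan 4 wins 4–3.
Plan 7 vs Plan 6: Plan 6 wins 4–3.
No candidate beats all others: Plan 8 beats Plan 6 beats Plan 7 beats Plan 8, a majority cycle.

No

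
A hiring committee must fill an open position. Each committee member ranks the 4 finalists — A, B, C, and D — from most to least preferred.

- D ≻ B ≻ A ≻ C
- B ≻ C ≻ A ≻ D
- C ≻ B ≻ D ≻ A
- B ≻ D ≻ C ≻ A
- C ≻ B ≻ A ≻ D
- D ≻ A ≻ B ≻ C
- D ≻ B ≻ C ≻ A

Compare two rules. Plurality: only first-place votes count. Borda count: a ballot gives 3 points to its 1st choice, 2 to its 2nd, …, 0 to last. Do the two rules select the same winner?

No

Plurality first-place counts: A 0, B 2, C 2, D 3 → D.
Borda totals: A 5, B 15, C 10, D 12 → B.
The two rules disagree: plurality picks D, Borda picks B.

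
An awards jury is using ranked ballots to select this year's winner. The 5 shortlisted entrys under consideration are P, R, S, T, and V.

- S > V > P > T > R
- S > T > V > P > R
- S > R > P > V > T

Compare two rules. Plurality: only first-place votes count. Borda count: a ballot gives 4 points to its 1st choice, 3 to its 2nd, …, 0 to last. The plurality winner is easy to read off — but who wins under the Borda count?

Plurality first-place counts: P 0, R 0, S 3, T 0, V 0 → S.
Borda totals: P 5, R 3, S 12, T 4, V 6 → S.

S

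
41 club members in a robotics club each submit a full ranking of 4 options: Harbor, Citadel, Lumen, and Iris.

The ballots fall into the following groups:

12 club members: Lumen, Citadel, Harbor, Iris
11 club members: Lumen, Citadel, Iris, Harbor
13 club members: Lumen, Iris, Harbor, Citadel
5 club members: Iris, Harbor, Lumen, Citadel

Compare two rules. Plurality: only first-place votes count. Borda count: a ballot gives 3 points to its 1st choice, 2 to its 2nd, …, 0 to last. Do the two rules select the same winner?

Yes

Plurality first-place counts: Harbor 0, Citadel 0, Lumen 36, Iris 5 → Lumen.
Borda totals: Harbor 35, Citadel 46, Lumen 113, Iris 52 → Lumen.
The two rules agree on Lumen.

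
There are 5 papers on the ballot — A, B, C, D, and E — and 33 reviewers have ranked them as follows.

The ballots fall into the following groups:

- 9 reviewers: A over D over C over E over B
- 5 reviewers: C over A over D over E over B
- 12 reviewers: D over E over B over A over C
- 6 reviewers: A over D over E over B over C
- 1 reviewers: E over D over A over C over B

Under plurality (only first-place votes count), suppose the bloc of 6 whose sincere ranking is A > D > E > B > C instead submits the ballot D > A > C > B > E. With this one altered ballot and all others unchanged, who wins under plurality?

D

First-place totals with the altered ballot: A 9, B 0, C 5, D 18, E 1.
The switch changes the winner from A to D.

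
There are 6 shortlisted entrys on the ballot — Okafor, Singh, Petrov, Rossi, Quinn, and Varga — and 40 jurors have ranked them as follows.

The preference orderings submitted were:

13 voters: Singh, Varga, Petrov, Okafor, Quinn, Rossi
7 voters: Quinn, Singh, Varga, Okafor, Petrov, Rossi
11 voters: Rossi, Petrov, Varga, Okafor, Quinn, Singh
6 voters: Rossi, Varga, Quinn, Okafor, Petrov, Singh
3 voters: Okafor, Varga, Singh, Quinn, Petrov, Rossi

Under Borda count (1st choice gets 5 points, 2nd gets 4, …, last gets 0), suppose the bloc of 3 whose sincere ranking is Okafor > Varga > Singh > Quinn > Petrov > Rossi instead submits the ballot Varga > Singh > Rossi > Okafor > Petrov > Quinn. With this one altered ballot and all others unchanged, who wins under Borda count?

Varga

Borda totals with the altered ballot: Okafor 80, Singh 105, Petrov 99, Rossi 94, Quinn 77, Varga 145.
The winner is unchanged: still Varga.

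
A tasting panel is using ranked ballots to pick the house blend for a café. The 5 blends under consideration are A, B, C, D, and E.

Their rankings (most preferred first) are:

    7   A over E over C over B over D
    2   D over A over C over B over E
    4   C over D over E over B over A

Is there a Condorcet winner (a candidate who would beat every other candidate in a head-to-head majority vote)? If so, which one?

Head-to-head results (13 voters total):
A vs B: A wins 9–4.
A vs C: A wins 9–4.
A vs D: A wins 7–6.
A vs E: A wins 9–4.
B vs C: C wins 13–0.
B vs D: B wins 7–6.
B vs E: E wins 11–2.
C vs D: C wins 11–2.
C vs E: E wins 7–6.
D vs E: E wins 7–6.
A beats each rival — B (9–4), C (9–4), D (7–6), E (9–4) — so A is the Condorcet winner.

A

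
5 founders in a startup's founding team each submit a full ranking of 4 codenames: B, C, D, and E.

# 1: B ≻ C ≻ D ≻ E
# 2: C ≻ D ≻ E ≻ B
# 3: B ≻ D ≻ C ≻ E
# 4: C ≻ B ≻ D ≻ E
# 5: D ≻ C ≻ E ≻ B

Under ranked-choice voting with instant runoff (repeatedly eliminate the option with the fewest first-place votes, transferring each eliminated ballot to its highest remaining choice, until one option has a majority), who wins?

C

Round 1: B 2, C 2, D 1, E 0. E has the fewest and is eliminated.
Round 2: B 2, C 2, D 1. D has the fewest and is eliminated.
Round 3: C 3, B 2. C has a majority.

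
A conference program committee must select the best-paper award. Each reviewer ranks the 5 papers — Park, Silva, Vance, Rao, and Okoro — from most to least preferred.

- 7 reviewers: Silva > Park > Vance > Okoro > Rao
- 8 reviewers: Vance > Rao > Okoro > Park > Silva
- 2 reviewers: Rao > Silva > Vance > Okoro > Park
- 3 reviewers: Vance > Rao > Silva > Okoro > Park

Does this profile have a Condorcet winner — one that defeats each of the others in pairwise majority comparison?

Head-to-head results (20 voters total):
Park vs Silva: Silva wins 12–8.
Park vs Vance: Vance wins 13–7.
Park vs Rao: Rao wins 13–7.
Park vs Okoro: Okoro wins 13–7.
Silva vs Vance: Vance wins 11–9.
Silva vs Rao: Rao wins 13–7.
Silva vs Okoro: Silva wins 12–8.
Vance vs Rao: Vance wins 18–2.
Vance vs Okoro: Vance wins 20–0.
Rao vs Okoro: Rao wins 13–7.
Vance beats each rival — Park (13–7), Silva (11–9), Rao (18–2), Okoro (20–0) — so Vance is the Condorcet winner.

Yes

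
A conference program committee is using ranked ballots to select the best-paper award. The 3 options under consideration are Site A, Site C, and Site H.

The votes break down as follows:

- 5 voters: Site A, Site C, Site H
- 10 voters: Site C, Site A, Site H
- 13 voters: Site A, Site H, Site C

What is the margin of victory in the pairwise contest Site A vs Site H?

Ballots ranking Site A above Site H: 5+10+13 = 28.
Ballots ranking Site H above Site A: 0.
Site A wins 28–0, a margin of 28.

28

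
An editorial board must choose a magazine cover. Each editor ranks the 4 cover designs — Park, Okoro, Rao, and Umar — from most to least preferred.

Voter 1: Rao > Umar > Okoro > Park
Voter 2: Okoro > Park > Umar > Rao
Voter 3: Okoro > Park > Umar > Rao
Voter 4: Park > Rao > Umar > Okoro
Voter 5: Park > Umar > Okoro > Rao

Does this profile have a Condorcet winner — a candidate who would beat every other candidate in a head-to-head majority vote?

Head-to-head results (5 voters total):
Park vs Okoro: Okoro wins 3–2.
Park vs Rao: Park wins 4–1.
Park vs Umar: Park wins 4–1.
Okoro vs Rao: Okoro wins 3–2.
Okoro vs Umar: Umar wins 3–2.
Rao vs Umar: Umar wins 3–2.
No candidate beats all others: Park beats Umar beats Okoro beats Park, a majority cycle.

No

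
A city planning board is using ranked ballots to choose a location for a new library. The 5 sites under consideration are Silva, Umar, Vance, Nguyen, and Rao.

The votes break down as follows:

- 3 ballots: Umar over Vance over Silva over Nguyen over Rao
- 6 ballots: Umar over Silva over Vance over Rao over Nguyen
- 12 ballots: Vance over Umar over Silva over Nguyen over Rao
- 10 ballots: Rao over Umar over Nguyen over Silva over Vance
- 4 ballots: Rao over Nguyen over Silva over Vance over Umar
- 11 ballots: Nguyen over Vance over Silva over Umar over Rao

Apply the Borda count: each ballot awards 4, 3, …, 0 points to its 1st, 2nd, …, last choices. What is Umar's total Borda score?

Borda scores:
  Silva: 3·2 + 6·3 + 12·2 + 10·1 + 4·2 + 11·2 = 88
  Umar: 3·4 + 6·4 + 12·3 + 10·3 + 4·0 + 11·1 = 113
  Vance: 3·3 + 6·2 + 12·4 + 10·0 + 4·1 + 11·3 = 106
  Nguyen: 3·1 + 6·0 + 12·1 + 10·2 + 4·3 + 11·4 = 91
  Rao: 3·0 + 6·1 + 12·0 + 10·4 + 4·4 + 11·0 = 62

113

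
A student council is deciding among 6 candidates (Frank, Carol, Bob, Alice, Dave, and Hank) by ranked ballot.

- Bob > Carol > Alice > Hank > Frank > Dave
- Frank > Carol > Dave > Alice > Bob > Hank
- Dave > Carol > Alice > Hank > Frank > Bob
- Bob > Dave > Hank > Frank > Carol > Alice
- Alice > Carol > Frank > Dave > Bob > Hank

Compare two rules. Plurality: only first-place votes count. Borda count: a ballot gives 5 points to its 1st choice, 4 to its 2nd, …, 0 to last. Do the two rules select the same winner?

Plurality first-place counts: Frank 1, Carol 0, Bob 2, Alice 1, Dave 1, Hank 0 → Bob.
Borda totals: Frank 12, Carol 17, Bob 12, Alice 13, Dave 14, Hank 7 → Carol.
The two rules disagree: plurality picks Bob, Borda picks Carol.

No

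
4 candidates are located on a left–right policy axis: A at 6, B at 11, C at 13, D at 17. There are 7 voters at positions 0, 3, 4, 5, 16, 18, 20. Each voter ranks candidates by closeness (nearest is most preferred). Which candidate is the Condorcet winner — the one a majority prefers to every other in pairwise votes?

With single-peaked preferences on a line, the Condorcet winner is the candidate closest to the median voter.
The median voter (position 5) is closest to A at 6.
Check: A vs C — voters closer to A: 4 of 7.

A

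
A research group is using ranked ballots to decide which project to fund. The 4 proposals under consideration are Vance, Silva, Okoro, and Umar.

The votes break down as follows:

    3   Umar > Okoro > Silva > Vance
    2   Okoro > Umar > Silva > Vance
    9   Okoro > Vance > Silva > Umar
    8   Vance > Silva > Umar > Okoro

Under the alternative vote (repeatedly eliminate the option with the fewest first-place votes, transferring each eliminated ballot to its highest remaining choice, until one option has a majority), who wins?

Round 1: Okoro 11, Vance 8, Umar 3, Silva 0. Silva has the fewest and is eliminated.
Round 2: Okoro 11, Vance 8, Umar 3. Umar has the fewest and is eliminated.
Round 3: Okoro 14, Vance 8. Okoro has a majority.

Okoro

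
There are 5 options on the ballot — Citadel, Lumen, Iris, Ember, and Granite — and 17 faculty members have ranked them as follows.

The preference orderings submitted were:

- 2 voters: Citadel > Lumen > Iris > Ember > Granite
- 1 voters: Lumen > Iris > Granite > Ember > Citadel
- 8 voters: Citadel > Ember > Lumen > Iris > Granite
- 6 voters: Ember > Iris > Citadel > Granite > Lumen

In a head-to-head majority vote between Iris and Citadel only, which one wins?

Citadel

Ballots ranking Iris above Citadel: 1+6 = 7.
Ballots ranking Citadel above Iris: 2+8 = 10.
Citadel wins the head-to-head, 10–7.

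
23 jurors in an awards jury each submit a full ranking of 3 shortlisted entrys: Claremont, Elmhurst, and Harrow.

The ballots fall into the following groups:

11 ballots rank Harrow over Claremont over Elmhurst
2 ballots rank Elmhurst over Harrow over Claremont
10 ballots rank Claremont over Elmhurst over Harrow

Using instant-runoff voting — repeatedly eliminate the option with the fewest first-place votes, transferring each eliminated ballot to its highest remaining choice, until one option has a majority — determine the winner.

Round 1: Harrow 11, Claremont 10, Elmhurst 2. Elmhurst has the fewest and is eliminated.
Round 2: Harrow 13, Claremont 10. Harrow has a majority.

Harrow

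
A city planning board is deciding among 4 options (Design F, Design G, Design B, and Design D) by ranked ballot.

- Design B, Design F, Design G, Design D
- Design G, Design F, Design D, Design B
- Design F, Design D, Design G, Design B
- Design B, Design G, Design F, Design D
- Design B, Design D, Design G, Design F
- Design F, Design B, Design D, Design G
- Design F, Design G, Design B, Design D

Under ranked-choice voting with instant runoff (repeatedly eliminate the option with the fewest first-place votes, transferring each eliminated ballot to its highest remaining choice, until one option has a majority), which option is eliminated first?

Design D

Round 1: Design F 3, Design B 3, Design G 1, Design D 0. Design D has the fewest and is eliminated.
Round 2: Design F 3, Design B 3, Design G 1. Design G has the fewest and is eliminated.
Round 3: Design F 4, Design B 3. Design F has a majority.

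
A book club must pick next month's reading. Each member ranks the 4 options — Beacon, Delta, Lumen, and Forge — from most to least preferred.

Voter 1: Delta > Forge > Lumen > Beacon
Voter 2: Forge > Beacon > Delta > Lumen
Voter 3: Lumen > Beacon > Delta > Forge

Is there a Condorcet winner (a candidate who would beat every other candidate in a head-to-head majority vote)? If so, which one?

Head-to-head results (3 voters total):
Beacon vs Delta: Beacon wins 2–1.
Beacon vs Lumen: Lumen wins 2–1.
Beacon vs Forge: Forge wins 2–1.
Delta vs Lumen: Delta wins 2–1.
Delta vs Forge: Delta wins 2–1.
Lumen vs Forge: Forge wins 2–1.
No candidate beats all others: Beacon beats Delta beats Lumen beats Beacon, a majority cycle.

There is no Condorcet winner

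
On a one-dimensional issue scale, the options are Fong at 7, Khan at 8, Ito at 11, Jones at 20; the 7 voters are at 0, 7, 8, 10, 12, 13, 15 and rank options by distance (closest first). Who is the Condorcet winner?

With single-peaked preferences on a line, the Condorcet winner is the candidate closest to the median voter.
The median voter (position 10) is closest to Ito at 11.
Check: Ito vs Khan — voters closer to Ito: 4 of 7.

Ito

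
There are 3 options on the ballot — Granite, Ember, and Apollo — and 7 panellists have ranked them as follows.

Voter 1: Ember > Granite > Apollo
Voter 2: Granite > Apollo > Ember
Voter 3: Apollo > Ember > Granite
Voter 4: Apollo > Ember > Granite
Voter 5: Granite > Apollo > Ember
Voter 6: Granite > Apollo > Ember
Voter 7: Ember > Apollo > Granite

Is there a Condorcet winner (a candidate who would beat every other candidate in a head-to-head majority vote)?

No

Head-to-head results (7 voters total):
Granite vs Ember: Ember wins 4–3.
Granite vs Apollo: Granite wins 4–3.
Ember vs Apollo: Apollo wins 5–2.
No candidate beats all others: Granite beats Apollo beats Ember beats Granite, a majority cycle.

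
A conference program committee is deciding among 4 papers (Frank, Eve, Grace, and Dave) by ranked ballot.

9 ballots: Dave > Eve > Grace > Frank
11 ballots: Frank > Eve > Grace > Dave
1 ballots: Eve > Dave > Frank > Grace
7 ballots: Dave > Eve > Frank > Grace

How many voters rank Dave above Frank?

Ballots ranking Dave above Frank: 9+1+7 = 17.
Ballots ranking Frank above Dave: 11.
So 17 of 28 voters prefer Dave to Frank.

17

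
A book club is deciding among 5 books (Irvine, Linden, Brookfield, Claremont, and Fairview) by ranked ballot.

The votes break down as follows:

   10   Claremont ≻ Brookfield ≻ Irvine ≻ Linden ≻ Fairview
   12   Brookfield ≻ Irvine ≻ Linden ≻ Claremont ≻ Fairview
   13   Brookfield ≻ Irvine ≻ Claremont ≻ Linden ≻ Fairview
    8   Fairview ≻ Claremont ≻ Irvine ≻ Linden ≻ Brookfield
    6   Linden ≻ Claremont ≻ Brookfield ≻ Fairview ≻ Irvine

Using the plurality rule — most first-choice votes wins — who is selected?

Brookfield

First-place vote totals:
  Irvine: 0
  Linden: 6
  Brookfield: 25
  Claremont: 10
  Fairview: 8
Brookfield has the most first-place votes.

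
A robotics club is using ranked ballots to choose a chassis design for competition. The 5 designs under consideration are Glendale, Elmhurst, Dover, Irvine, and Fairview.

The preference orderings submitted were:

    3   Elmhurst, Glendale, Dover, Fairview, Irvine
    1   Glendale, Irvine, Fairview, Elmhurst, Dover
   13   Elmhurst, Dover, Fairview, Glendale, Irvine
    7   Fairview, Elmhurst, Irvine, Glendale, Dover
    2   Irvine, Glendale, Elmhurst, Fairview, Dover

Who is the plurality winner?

Elmhurst

First-place vote totals:
  Glendale: 1
  Elmhurst: 16
  Dover: 0
  Irvine: 2
  Fairview: 7
Elmhurst has the most first-place votes.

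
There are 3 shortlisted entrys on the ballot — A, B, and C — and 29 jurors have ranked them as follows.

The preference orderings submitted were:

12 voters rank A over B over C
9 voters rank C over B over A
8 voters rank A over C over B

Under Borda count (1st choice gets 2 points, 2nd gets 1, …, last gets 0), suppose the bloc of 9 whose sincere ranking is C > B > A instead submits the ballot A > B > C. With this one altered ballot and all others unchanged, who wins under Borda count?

Borda totals with the altered ballot: A 58, B 21, C 8.
The winner is unchanged: still A.

A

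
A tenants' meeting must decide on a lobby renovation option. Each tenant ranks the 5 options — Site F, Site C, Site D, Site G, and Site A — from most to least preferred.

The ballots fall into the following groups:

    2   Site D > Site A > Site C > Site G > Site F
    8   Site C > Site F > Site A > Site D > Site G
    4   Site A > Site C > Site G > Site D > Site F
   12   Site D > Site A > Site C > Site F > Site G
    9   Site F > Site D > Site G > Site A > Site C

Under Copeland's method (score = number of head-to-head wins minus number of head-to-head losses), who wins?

Site D

Pairwise results:
  Site F vs Site C: Site C wins 26–9.
  Site F vs Site D: Site D wins 18–17.
  Site F vs Site G: Site F wins 29–6.
  Site F vs Site A: Site A wins 18–17.
  Site C vs Site D: Site D wins 23–12.
  Site C vs Site G: Site C wins 26–9.
  Site C vs Site A: Site A wins 27–8.
  Site D vs Site G: Site D wins 31–4.
  Site D vs Site A: Site D wins 23–12.
  Site G vs Site A: Site A wins 26–9.
Copeland scores (wins − losses):
  Site F: 1 − 3 = -2
  Site C: 2 − 2 = 0
  Site D: 4 − 0 = 4
  Site G: 0 − 4 = -4
  Site A: 3 − 1 = 2
Site D has the best Copeland score.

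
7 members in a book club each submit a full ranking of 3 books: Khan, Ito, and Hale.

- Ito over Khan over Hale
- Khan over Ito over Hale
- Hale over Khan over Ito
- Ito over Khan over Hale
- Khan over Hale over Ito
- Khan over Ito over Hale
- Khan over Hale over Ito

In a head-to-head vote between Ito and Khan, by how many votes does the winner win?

3

Ballots ranking Ito above Khan: 2.
Ballots ranking Khan above Ito: 5.
Khan wins 5–2, a margin of 3.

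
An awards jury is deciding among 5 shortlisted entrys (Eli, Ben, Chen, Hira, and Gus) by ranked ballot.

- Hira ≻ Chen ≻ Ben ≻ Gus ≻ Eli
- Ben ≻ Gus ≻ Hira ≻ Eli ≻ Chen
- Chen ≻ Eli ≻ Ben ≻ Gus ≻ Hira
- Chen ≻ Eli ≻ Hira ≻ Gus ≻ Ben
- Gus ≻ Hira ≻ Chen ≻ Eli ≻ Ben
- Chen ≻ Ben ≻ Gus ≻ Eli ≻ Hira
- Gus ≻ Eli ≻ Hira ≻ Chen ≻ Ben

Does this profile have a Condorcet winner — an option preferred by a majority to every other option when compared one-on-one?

Head-to-head results (7 voters total):
Eli vs Ben: Eli wins 4–3.
Eli vs Chen: Chen wins 5–2.
Eli vs Hira: Eli wins 4–3.
Eli vs Gus: Gus wins 5–2.
Ben vs Chen: Chen wins 6–1.
Ben vs Hira: Hira wins 4–3.
Ben vs Gus: Ben wins 4–3.
Chen vs Hira: Hira wins 4–3.
Chen vs Gus: Chen wins 4–3.
Hira vs Gus: Gus wins 5–2.
No candidate beats all others: Eli beats Ben beats Gus beats Eli, a majority cycle.

No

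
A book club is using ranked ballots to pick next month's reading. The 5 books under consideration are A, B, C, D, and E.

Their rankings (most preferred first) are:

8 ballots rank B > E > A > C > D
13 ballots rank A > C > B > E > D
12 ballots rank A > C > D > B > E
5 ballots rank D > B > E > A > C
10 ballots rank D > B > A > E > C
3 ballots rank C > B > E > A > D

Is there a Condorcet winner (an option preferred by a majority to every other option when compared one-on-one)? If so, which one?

No Condorcet winner

Head-to-head results (51 voters total):
A vs B: B wins 26–25.
A vs C: A wins 48–3.
A vs D: A wins 36–15.
A vs E: A wins 35–16.
B vs C: C wins 28–23.
B vs D: D wins 27–24.
B vs E: B wins 51–0.
C vs D: C wins 36–15.
C vs E: C wins 28–23.
D vs E: D wins 27–24.
No candidate beats all others: A beats C beats B beats A, a majority cycle.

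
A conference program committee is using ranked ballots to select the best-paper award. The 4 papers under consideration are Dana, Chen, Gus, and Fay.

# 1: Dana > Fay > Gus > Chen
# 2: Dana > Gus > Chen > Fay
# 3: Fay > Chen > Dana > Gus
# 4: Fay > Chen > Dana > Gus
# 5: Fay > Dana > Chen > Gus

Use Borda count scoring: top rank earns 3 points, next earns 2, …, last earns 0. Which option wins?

Borda scores:
  Dana: 3 + 3 + 1 + 1 + 2 = 10
  Chen: 0 + 1 + 2 + 2 + 1 = 6
  Gus: 1 + 2 + 0 + 0 + 0 = 3
  Fay: 2 + 0 + 3 + 3 + 3 = 11
Fay has the highest total.

Fay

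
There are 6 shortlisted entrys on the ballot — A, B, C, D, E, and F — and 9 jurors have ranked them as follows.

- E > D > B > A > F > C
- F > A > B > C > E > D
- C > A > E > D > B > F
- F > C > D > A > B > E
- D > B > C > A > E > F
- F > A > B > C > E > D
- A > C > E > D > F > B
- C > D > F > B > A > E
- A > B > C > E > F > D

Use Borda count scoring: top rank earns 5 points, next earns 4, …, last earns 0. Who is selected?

Borda scores:
  A: 2 + 4 + 4 + 2 + 2 + 4 + 5 + 1 + 5 = 29
  B: 3 + 3 + 1 + 1 + 4 + 3 + 0 + 2 + 4 = 21
  C: 0 + 2 + 5 + 4 + 3 + 2 + 4 + 5 + 3 = 28
  D: 4 + 0 + 2 + 3 + 5 + 0 + 2 + 4 + 0 = 20
  E: 5 + 1 + 3 + 0 + 1 + 1 + 3 + 0 + 2 = 16
  F: 1 + 5 + 0 + 5 + 0 + 5 + 1 + 3 + 1 = 21
A has the highest total.

A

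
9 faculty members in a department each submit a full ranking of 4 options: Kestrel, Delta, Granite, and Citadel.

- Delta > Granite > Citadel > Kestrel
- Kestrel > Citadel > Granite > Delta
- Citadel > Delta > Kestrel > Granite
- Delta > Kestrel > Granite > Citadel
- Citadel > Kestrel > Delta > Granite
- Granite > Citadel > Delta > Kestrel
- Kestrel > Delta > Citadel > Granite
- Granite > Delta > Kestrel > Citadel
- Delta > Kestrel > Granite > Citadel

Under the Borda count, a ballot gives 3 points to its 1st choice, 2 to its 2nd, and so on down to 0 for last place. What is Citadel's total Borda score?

12

Borda scores:
  Kestrel: 0 + 3 + 1 + 2 + 2 + 0 + 3 + 1 + 2 = 14
  Delta: 3 + 0 + 2 + 3 + 1 + 1 + 2 + 2 + 3 = 17
  Granite: 2 + 1 + 0 + 1 + 0 + 3 + 0 + 3 + 1 = 11
  Citadel: 1 + 2 + 3 + 0 + 3 + 2 + 1 + 0 + 0 = 12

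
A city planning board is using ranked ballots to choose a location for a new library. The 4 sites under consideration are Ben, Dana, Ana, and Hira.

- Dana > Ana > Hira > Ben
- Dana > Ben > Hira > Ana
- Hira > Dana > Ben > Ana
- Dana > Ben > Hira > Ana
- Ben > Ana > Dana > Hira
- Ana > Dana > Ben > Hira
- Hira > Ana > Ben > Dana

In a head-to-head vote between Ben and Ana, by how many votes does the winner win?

Ballots ranking Ben above Ana: 4.
Ballots ranking Ana above Ben: 3.
Ben wins 4–3, a margin of 1.

1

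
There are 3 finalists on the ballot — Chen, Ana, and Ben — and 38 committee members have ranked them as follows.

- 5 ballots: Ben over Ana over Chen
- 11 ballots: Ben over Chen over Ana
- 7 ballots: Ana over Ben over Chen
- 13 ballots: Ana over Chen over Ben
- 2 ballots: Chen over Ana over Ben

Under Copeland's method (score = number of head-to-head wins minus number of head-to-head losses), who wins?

Ana

Pairwise results:
  Chen vs Ana: Ana wins 25–13.
  Chen vs Ben: Ben wins 23–15.
  Ana vs Ben: Ana wins 22–16.
Copeland scores (wins − losses):
  Chen: 0 − 2 = -2
  Ana: 2 − 0 = 2
  Ben: 1 − 1 = 0
Ana has the best Copeland score.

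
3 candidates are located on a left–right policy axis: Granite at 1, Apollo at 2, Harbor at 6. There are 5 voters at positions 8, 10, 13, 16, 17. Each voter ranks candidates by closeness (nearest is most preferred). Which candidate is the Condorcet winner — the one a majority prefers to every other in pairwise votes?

With single-peaked preferences on a line, the Condorcet winner is the candidate closest to the median voter.
The median voter (position 13) is closest to Harbor at 6.
Check: Harbor vs Apollo — voters closer to Harbor: 5 of 5.

Harbor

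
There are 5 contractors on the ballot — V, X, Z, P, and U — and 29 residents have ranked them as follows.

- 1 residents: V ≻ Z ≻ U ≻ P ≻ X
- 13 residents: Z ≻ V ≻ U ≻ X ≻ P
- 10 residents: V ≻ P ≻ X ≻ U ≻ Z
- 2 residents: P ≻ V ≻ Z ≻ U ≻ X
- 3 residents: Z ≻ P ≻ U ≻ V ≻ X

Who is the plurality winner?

First-place vote totals:
  V: 11
  X: 0
  Z: 16
  P: 2
  U: 0
Z has the most first-place votes.

Z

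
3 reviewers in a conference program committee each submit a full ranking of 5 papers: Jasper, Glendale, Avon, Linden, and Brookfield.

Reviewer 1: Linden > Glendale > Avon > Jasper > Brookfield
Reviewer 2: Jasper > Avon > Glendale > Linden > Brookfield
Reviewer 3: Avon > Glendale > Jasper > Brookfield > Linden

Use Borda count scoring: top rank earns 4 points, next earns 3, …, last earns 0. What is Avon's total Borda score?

Borda scores:
  Jasper: 1 + 4 + 2 = 7
  Glendale: 3 + 2 + 3 = 8
  Avon: 2 + 3 + 4 = 9
  Linden: 4 + 1 + 0 = 5
  Brookfield: 0 + 0 + 1 = 1

9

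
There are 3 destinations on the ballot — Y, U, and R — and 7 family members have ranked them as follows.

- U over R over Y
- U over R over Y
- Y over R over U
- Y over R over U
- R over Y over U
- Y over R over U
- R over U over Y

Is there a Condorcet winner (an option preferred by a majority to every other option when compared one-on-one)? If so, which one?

Head-to-head results (7 voters total):
Y vs U: Y wins 4–3.
Y vs R: R wins 4–3.
U vs R: R wins 5–2.
R beats each rival — Y (4–3), U (5–2) — so R is the Condorcet winner.

R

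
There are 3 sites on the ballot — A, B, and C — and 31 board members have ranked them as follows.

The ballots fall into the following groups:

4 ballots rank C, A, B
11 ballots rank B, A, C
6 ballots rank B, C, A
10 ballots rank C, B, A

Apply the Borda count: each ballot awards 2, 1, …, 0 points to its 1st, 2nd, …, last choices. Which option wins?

B

Borda scores:
  A: 4·1 + 11·1 + 6·0 + 10·0 = 15
  B: 4·0 + 11·2 + 6·2 + 10·1 = 44
  C: 4·2 + 11·0 + 6·1 + 10·2 = 34
B has the highest total.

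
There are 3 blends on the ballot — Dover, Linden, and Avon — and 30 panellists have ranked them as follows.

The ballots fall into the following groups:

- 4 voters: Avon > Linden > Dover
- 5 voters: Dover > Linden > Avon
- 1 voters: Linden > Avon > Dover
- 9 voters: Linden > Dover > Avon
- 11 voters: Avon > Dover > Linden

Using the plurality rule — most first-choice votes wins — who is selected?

Avon

First-place vote totals:
  Dover: 5
  Linden: 10
  Avon: 15
Avon has the most first-place votes.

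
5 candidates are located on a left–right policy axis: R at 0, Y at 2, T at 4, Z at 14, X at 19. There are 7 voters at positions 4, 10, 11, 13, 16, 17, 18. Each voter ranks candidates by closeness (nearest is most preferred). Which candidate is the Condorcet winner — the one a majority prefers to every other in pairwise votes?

Z

With single-peaked preferences on a line, the Condorcet winner is the candidate closest to the median voter.
The median voter (position 13) is closest to Z at 14.
Check: Z vs X — voters closer to Z: 5 of 7.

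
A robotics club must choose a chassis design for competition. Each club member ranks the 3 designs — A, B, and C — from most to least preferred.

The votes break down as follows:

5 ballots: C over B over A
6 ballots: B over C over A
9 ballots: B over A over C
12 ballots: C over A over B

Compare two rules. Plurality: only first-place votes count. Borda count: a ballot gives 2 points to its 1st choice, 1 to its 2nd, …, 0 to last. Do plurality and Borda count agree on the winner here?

Yes

Plurality first-place counts: A 0, B 15, C 17 → C.
Borda totals: A 21, B 35, C 40 → C.
The two rules agree on C.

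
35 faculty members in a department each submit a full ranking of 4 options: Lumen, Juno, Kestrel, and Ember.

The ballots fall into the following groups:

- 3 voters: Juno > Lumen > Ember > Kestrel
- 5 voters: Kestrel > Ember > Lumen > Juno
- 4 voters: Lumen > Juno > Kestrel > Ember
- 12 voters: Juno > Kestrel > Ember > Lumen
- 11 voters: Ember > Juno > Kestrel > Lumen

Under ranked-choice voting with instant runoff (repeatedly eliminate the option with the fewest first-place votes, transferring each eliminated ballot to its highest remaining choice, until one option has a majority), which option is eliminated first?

Round 1: Juno 15, Ember 11, Kestrel 5, Lumen 4. Lumen has the fewest and is eliminated.
Round 2: Juno 19, Ember 11, Kestrel 5. Juno has a majority.

Lumen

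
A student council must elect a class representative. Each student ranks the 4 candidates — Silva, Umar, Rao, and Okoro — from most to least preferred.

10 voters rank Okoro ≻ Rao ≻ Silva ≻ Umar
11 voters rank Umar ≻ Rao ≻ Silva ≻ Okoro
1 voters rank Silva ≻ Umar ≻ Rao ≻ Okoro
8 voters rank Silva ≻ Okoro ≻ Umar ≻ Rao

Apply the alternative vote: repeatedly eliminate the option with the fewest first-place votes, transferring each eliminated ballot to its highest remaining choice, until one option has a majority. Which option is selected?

Okoro

Round 1: Umar 11, Okoro 10, Silva 9, Rao 0. Rao has the fewest and is eliminated.
Round 2: Umar 11, Okoro 10, Silva 9. Silva has the fewest and is eliminated.
Round 3: Okoro 18, Umar 12. Okoro has a majority.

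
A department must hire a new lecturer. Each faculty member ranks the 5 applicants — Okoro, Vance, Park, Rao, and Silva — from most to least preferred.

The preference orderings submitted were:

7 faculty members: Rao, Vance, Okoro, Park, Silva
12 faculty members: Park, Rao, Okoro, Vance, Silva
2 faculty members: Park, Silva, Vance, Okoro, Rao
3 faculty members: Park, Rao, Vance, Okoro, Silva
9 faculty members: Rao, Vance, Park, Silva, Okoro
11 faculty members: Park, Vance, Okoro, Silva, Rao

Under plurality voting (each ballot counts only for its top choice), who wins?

Park

First-place vote totals:
  Okoro: 0
  Vance: 0
  Park: 28
  Rao: 16
  Silva: 0
Park has the most first-place votes.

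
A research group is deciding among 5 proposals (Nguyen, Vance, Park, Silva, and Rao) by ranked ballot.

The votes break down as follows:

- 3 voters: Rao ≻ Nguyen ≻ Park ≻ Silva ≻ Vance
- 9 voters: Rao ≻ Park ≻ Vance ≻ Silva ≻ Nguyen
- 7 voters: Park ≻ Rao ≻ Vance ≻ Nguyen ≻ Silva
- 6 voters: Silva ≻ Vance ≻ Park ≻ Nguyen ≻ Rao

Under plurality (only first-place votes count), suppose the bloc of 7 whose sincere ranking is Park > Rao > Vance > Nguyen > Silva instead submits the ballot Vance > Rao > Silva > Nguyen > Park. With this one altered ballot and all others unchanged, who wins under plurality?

First-place totals with the altered ballot: Nguyen 0, Vance 7, Park 0, Silva 6, Rao 12.
The winner is unchanged: still Rao.

Rao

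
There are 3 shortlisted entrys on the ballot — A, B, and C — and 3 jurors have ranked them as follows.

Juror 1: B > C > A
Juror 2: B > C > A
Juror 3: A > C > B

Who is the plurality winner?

First-place vote totals:
  A: 1
  B: 2
  C: 0
B has the most first-place votes.

B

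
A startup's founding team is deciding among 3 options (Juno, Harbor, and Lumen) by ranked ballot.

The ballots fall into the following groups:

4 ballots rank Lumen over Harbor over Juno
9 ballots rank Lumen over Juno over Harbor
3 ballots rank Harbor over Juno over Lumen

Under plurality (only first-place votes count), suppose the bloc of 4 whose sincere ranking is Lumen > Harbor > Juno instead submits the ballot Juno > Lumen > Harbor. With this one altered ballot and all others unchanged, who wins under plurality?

Lumen

First-place totals with the altered ballot: Juno 4, Harbor 3, Lumen 9.
The winner is unchanged: still Lumen.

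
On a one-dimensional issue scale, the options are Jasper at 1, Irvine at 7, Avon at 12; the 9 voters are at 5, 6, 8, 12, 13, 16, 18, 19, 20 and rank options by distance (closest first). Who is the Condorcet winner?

With single-peaked preferences on a line, the Condorcet winner is the candidate closest to the median voter.
The median voter (position 13) is closest to Avon at 12.
Check: Avon vs Irvine — voters closer to Avon: 6 of 9.

Avon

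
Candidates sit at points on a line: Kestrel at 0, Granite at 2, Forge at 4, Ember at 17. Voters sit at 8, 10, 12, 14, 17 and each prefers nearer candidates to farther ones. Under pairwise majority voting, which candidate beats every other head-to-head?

With single-peaked preferences on a line, the Condorcet winner is the candidate closest to the median voter.
The median voter (position 12) is closest to Ember at 17.
Check: Ember vs Kestrel — voters closer to Ember: 4 of 5.

Ember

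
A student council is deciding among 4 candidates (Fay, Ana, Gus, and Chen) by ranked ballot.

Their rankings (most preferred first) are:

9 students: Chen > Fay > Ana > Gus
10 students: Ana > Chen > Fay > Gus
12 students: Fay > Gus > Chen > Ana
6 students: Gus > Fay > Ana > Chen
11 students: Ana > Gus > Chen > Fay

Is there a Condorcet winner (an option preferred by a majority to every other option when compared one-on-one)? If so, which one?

Head-to-head results (48 voters total):
Fay vs Ana: Fay wins 27–21.
Fay vs Gus: Fay wins 31–17.
Fay vs Chen: Chen wins 30–18.
Ana vs Gus: Ana wins 30–18.
Ana vs Chen: Ana wins 27–21.
Gus vs Chen: Gus wins 29–19.
No candidate beats all others: Fay beats Ana beats Chen beats Fay, a majority cycle.

There is no Condorcet winner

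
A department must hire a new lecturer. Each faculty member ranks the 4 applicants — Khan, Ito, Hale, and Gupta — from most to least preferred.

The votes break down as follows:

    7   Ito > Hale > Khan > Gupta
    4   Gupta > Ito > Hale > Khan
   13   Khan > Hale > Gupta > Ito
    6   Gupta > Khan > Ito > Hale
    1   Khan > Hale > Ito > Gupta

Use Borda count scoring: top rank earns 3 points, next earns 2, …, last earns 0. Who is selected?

Khan

Borda scores:
  Khan: 7·1 + 4·0 + 13·3 + 6·2 + 3 = 61
  Ito: 7·3 + 4·2 + 13·0 + 6·1 + 1 = 36
  Hale: 7·2 + 4·1 + 13·2 + 6·0 + 2 = 46
  Gupta: 7·0 + 4·3 + 13·1 + 6·3 + 0 = 43
Khan has the highest total.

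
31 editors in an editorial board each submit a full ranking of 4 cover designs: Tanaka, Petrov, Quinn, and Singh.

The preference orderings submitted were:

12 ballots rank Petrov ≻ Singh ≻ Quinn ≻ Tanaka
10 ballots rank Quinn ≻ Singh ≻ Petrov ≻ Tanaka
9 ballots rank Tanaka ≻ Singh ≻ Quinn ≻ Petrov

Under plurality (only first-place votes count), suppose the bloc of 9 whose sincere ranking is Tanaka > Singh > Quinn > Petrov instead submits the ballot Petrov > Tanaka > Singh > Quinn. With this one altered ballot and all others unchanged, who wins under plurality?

Petrov

First-place totals with the altered ballot: Tanaka 0, Petrov 21, Quinn 10, Singh 0.
The winner is unchanged: still Petrov.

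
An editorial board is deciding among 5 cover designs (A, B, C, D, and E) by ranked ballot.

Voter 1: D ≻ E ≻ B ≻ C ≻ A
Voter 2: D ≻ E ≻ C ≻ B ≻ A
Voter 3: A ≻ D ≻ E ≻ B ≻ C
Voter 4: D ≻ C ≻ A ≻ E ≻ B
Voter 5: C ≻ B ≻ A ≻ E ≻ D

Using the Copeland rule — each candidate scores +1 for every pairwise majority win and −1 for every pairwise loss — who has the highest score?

D

Pairwise results:
  A vs B: B wins 3–2.
  A vs C: C wins 4–1.
  A vs D: D wins 3–2.
  A vs E: A wins 3–2.
  B vs C: C wins 3–2.
  B vs D: D wins 4–1.
  B vs E: E wins 4–1.
  C vs D: D wins 4–1.
  C vs E: E wins 3–2.
  D vs E: D wins 4–1.
Copeland scores (wins − losses):
  A: 1 − 3 = -2
  B: 1 − 3 = -2
  C: 2 − 2 = 0
  D: 4 − 0 = 4
  E: 2 − 2 = 0
D has the best Copeland score.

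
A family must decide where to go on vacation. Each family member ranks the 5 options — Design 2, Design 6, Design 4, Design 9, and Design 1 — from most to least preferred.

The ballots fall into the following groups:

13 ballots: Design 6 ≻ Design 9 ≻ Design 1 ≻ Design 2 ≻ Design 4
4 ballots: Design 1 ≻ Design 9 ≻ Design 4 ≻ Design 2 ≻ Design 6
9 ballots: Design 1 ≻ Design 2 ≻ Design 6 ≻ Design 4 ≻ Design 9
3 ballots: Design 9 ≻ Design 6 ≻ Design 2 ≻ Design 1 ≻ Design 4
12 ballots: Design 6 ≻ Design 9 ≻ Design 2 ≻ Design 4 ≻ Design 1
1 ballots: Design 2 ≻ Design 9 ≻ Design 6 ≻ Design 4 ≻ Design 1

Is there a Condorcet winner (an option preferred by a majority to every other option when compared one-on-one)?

Yes

Head-to-head results (42 voters total):
Design 2 vs Design 6: Design 6 wins 28–14.
Design 2 vs Design 4: Design 2 wins 38–4.
Design 2 vs Design 9: Design 9 wins 32–10.
Design 2 vs Design 1: Design 1 wins 26–16.
Design 6 vs Design 4: Design 6 wins 38–4.
Design 6 vs Design 9: Design 6 wins 34–8.
Design 6 vs Design 1: Design 6 wins 29–13.
Design 4 vs Design 9: Design 9 wins 33–9.
Design 4 vs Design 1: Design 1 wins 29–13.
Design 9 vs Design 1: Design 9 wins 29–13.
Design 6 beats each rival — Design 2 (28–14), Design 4 (38–4), Design 9 (34–8), Design 1 (29–13) — so Design 6 is the Condorcet winner.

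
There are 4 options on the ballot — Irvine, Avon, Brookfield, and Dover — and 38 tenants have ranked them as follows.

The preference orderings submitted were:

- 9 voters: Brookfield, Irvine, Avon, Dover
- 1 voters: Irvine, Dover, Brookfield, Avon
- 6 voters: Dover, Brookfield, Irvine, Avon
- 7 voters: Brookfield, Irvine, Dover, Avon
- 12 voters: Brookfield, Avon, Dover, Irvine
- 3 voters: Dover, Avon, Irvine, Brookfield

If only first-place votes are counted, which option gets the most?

Brookfield

First-place vote totals:
  Irvine: 1
  Avon: 0
  Brookfield: 28
  Dover: 9
Brookfield has the most first-place votes.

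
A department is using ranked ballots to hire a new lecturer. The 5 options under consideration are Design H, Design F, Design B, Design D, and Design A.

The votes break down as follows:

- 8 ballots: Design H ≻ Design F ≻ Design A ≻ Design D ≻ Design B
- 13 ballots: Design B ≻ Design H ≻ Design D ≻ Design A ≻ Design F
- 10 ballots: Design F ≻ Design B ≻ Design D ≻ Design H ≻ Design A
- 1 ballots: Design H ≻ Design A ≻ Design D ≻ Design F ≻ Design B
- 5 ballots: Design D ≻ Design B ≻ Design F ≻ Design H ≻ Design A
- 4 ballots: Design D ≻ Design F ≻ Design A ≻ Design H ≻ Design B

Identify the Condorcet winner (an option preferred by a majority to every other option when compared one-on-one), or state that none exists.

Head-to-head results (41 voters total):
Design H vs Design F: Design H wins 22–19.
Design H vs Design B: Design B wins 28–13.
Design H vs Design D: Design H wins 22–19.
Design H vs Design A: Design H wins 37–4.
Design F vs Design B: Design F wins 23–18.
Design F vs Design D: Design D wins 23–18.
Design F vs Design A: Design F wins 27–14.
Design B vs Design D: Design B wins 23–18.
Design B vs Design A: Design B wins 28–13.
Design D vs Design A: Design D wins 32–9.
No candidate beats all others: Design H beats Design F beats Design B beats Design H, a majority cycle.

None — there is no Condorcet winner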